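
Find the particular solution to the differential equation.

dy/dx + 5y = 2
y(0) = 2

General solution: y = 2/5 + Ce^(-5x)
Applying y(0) = 2: C = 2 - 2/5 = 8/5
Particular solution: y = 2/5 + (8/5)e^(-5x)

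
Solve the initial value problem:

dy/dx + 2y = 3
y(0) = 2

General solution: y = 3/2 + Ce^(-2x)
Applying y(0) = 2: C = 2 - 3/2 = 1/2
Particular solution: y = 3/2 + (1/2)e^(-2x)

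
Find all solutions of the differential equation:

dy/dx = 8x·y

Separating variables and integrating:
ln|y| = 4x^2 + C

General solution: y = Ce^(4x^2)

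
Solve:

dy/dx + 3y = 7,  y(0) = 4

General solution: y = 7/3 + Ce^(-3x)
Applying y(0) = 4: C = 4 - 7/3 = 5/3
Particular solution: y = 7/3 + (5/3)e^(-3x)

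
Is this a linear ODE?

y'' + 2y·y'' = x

No. Nonlinear (y·y'' term)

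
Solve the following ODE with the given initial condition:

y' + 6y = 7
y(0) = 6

General solution: y = 7/6 + Ce^(-6x)
Applying y(0) = 6: C = 6 - 7/6 = 29/6
Particular solution: y = 7/6 + (29/6)e^(-6x)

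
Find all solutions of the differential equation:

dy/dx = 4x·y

Separating variables and integrating:
ln|y| = 2x^2 + C

General solution: y = Ce^(2x^2)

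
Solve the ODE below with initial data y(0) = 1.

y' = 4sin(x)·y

General solution: y = Ce^(-4cos(x))
Applying IC y(0) = 1:
Particular solution: y = e^(4(1-cos(x)))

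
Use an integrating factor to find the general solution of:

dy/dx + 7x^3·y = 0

Using integrating factor method:

General solution: y = Ce^(-7x^4/4)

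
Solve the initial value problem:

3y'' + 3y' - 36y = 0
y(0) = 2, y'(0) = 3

General solution: y = C₁e^(3x) + C₂e^(-4x)
Applying ICs: C₁ = 11/7, C₂ = 3/7
Particular solution: y = (11/7)e^(3x) + (3/7)e^(-4x)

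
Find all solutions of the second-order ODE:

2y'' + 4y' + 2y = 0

Characteristic equation: 2r² + 4r + 2 = 0
Divide by 2: r² + 2r + 1 = 0
Factored: (r + 1)² = 0
Repeated root: r = -1
General solution: y = (C₁ + C₂x)e^(-x)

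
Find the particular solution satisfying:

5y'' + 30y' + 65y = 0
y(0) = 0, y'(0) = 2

General solution: y = e^(-3x)(C₁cos(2x) + C₂sin(2x))
Complex roots r = -3 ± 2i
Applying ICs: C₁ = 0, C₂ = 1
Particular solution: y = e^(-3x)(sin(2x))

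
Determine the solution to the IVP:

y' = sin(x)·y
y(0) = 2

General solution: y = Ce^(-cos(x))
Applying IC y(0) = 2:
Particular solution: y = 2e^(1-cos(x))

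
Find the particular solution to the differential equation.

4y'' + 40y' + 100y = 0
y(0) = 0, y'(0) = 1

General solution: y = (C₁ + C₂x)e^(-5x)
Repeated root r = -5
Applying ICs: C₁ = 0, C₂ = 1
Particular solution: y = xe^(-5x)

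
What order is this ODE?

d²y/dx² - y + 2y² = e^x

The order is 2 (highest derivative is of order 2).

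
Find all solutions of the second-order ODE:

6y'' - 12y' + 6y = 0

Characteristic equation: 6r² - 12r + 6 = 0
Divide by 6: r² - 2r + 1 = 0
Factored: (r - 1)² = 0
Repeated root: r = 1
General solution: y = (C₁ + C₂x)e^x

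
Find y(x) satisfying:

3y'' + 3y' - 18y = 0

Characteristic equation: 3r² + 3r - 18 = 0
Divide by 3: r² + r - 6 = 0
Roots: r = 2, -3 (distinct real)
General solution: y = C₁e^(2x) + C₂e^(-3x)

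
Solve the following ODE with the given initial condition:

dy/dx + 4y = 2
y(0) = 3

General solution: y = 1/2 + Ce^(-4x)
Applying y(0) = 3: C = 3 - 1/2 = 5/2
Particular solution: y = 1/2 + (5/2)e^(-4x)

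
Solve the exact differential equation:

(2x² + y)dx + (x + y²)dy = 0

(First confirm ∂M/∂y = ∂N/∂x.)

Verify exactness: ∂M/∂y = ∂N/∂x ✓
Find F(x,y) such that ∂F/∂x = M, ∂F/∂y = N
Solution: 2x³/3 + xy + y³/3 = C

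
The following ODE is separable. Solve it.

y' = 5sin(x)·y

Separating variables and integrating:
ln|y| = -5cos(x) + C

General solution: y = Ce^(-5cos(x))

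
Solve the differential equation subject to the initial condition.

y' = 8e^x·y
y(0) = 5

General solution: y = Ce^(8e^x)
Applying IC y(0) = 5:
Particular solution: y = 5e^(8(e^x - 1))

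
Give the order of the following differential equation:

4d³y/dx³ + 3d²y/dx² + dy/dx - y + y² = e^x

The order is 3 (highest derivative is of order 3).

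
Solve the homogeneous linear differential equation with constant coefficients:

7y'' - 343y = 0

Characteristic equation: 7r² - 343 = 0
Divide by 7: r² - 49 = 0
Roots: r = 7, -7 (distinct real)
General solution: y = C₁e^(7x) + C₂e^(-7x)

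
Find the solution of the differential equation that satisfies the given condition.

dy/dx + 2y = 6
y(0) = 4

General solution: y = 3 + Ce^(-2x)
Applying y(0) = 4: C = 4 - 3 = 1
Particular solution: y = 3 + e^(-2x)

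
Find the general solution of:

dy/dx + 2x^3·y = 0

Using integrating factor method:

General solution: y = Ce^(-x^4/2)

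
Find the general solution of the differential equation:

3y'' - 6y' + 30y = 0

Characteristic equation: 3r² - 6r + 30 = 0
Divide by 3: r² - 2r + 10 = 0
Roots: r = 1 ± 3i (complex conjugates)
General solution: y = e^x(C₁cos(3x) + C₂sin(3x))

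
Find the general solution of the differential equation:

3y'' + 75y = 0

Characteristic equation: 3r² + 75 = 0
Divide by 3: r² + 25 = 0
Roots: r = ±5i (complex conjugates)
General solution: y = C₁cos(5x) + C₂sin(5x)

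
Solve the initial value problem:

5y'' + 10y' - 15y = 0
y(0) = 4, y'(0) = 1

General solution: y = C₁e^x + C₂e^(-3x)
Applying ICs: C₁ = 13/4, C₂ = 3/4
Particular solution: y = (13/4)e^x + (3/4)e^(-3x)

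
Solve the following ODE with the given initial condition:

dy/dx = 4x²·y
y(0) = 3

General solution: y = Ce^(4x³/3)
Applying IC y(0) = 3:
Particular solution: y = 3e^(4x³/3)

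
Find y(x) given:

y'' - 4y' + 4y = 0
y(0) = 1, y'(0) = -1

General solution: y = (C₁ + C₂x)e^(2x)
Repeated root r = 2
Applying ICs: C₁ = 1, C₂ = -3
Particular solution: y = (1 - 3x)e^(2x)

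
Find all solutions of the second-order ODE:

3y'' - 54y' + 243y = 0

Characteristic equation: 3r² - 54r + 243 = 0
Divide by 3: r² - 18r + 81 = 0
Factored: (r - 9)² = 0
Repeated root: r = 9
General solution: y = (C₁ + C₂x)e^(9x)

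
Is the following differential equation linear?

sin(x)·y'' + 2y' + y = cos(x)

Yes. Linear (y and its derivatives appear to the first power only, no products of y terms)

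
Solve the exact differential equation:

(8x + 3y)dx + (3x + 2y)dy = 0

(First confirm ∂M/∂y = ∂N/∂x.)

Verify exactness: ∂M/∂y = ∂N/∂x ✓
Find F(x,y) such that ∂F/∂x = M, ∂F/∂y = N
Solution: 4x² + 3xy + y² = C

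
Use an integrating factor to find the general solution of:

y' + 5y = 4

Using integrating factor method:

General solution: y = 4/5 + Ce^(-5x)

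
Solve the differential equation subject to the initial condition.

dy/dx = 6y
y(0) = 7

General solution: y = Ce^(6x)
Applying IC y(0) = 7:
Particular solution: y = 7e^(6x)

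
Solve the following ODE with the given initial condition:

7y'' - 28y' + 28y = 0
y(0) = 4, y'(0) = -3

General solution: y = (C₁ + C₂x)e^(2x)
Repeated root r = 2
Applying ICs: C₁ = 4, C₂ = -11
Particular solution: y = (4 - 11x)e^(2x)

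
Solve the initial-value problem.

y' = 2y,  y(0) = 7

General solution: y = Ce^(2x)
Applying IC y(0) = 7:
Particular solution: y = 7e^(2x)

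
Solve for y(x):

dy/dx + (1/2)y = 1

Using integrating factor method:

General solution: y = 2 + Ce^(-x/2)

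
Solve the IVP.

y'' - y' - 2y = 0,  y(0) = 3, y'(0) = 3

General solution: y = C₁e^(2x) + C₂e^(-x)
Applying ICs: C₁ = 2, C₂ = 1
Particular solution: y = 2e^(2x) + e^(-x)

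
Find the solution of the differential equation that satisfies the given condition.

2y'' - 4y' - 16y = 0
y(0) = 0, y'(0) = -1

General solution: y = C₁e^(4x) + C₂e^(-2x)
Applying ICs: C₁ = -1/6, C₂ = 1/6
Particular solution: y = -(1/6)e^(4x) + (1/6)e^(-2x)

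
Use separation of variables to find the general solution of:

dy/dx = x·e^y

Separating variables and integrating:
-e^(-y) = x²/2 + C

General solution: y = -ln(C - x²/2)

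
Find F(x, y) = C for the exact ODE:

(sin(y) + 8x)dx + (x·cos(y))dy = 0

Verify exactness: ∂M/∂y = ∂N/∂x ✓
Find F(x,y) such that ∂F/∂x = M, ∂F/∂y = N
Solution: x·sin(y) + 4x² = C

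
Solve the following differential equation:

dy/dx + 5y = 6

Using integrating factor method:

General solution: y = 6/5 + Ce^(-5x)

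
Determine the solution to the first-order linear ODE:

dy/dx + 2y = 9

Using integrating factor method:

General solution: y = 9/2 + Ce^(-2x)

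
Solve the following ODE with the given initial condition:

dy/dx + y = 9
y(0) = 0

General solution: y = 9 + Ce^(-x)
Applying y(0) = 0: C = 0 - 9 = -9
Particular solution: y = 9 - 9e^(-x)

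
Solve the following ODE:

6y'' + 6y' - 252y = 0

Characteristic equation: 6r² + 6r - 252 = 0
Divide by 6: r² + r - 42 = 0
Roots: r = 6, -7 (distinct real)
General solution: y = C₁e^(6x) + C₂e^(-7x)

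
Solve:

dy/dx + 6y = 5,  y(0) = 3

General solution: y = 5/6 + Ce^(-6x)
Applying y(0) = 3: C = 3 - 5/6 = 13/6
Particular solution: y = 5/6 + (13/6)e^(-6x)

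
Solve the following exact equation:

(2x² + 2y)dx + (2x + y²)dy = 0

Verify exactness: ∂M/∂y = ∂N/∂x ✓
Find F(x,y) such that ∂F/∂x = M, ∂F/∂y = N
Solution: 2x³/3 + 2xy + y³/3 = C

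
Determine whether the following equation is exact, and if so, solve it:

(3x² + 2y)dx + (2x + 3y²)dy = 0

Verify exactness: ∂M/∂y = ∂N/∂x ✓
Find F(x,y) such that ∂F/∂x = M, ∂F/∂y = N
Solution: x³ + 2xy + y³ = C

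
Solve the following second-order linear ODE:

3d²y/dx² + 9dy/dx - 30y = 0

Characteristic equation: 3r² + 9r - 30 = 0
Divide by 3: r² + 3r - 10 = 0
Roots: r = 2, -5 (distinct real)
General solution: y = C₁e^(2x) + C₂e^(-5x)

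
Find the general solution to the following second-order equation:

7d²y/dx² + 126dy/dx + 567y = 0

Characteristic equation: 7r² + 126r + 567 = 0
Divide by 7: r² + 18r + 81 = 0
Factored: (r + 9)² = 0
Repeated root: r = -9
General solution: y = (C₁ + C₂x)e^(-9x)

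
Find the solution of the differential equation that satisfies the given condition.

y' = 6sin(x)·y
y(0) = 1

General solution: y = Ce^(-6cos(x))
Applying IC y(0) = 1:
Particular solution: y = e^(6(1-cos(x)))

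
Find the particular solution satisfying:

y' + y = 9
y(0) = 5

General solution: y = 9 + Ce^(-x)
Applying y(0) = 5: C = 5 - 9 = -4
Particular solution: y = 9 - 4e^(-x)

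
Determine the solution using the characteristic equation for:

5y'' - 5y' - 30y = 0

Characteristic equation: 5r² - 5r - 30 = 0
Divide by 5: r² - r - 6 = 0
Roots: r = 3, -2 (distinct real)
General solution: y = C₁e^(3x) + C₂e^(-2x)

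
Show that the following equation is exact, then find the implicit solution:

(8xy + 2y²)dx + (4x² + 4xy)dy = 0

Verify exactness: ∂M/∂y = ∂N/∂x ✓
Find F(x,y) such that ∂F/∂x = M, ∂F/∂y = N
Solution: 4x²y + 2xy² = C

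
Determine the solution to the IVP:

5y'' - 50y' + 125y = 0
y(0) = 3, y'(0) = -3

General solution: y = (C₁ + C₂x)e^(5x)
Repeated root r = 5
Applying ICs: C₁ = 3, C₂ = -18
Particular solution: y = (3 - 18x)e^(5x)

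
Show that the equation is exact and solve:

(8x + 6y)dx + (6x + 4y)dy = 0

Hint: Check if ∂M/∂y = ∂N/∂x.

Verify exactness: ∂M/∂y = ∂N/∂x ✓
Find F(x,y) such that ∂F/∂x = M, ∂F/∂y = N
Solution: 4x² + 6xy + 2y² = C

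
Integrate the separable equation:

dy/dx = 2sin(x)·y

Separating variables and integrating:
ln|y| = -2cos(x) + C

General solution: y = Ce^(-2cos(x))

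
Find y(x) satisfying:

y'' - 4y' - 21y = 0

Characteristic equation: r² - 4r - 21 = 0
Roots: r = 7, -3 (distinct real)
General solution: y = C₁e^(7x) + C₂e^(-3x)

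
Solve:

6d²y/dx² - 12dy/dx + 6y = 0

Characteristic equation: 6r² - 12r + 6 = 0
Divide by 6: r² - 2r + 1 = 0
Factored: (r - 1)² = 0
Repeated root: r = 1
General solution: y = (C₁ + C₂x)e^x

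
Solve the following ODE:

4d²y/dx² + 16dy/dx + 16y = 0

Characteristic equation: 4r² + 16r + 16 = 0
Divide by 4: r² + 4r + 4 = 0
Factored: (r + 2)² = 0
Repeated root: r = -2
General solution: y = (C₁ + C₂x)e^(-2x)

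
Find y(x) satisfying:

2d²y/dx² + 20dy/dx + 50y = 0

Characteristic equation: 2r² + 20r + 50 = 0
Divide by 2: r² + 10r + 25 = 0
Factored: (r + 5)² = 0
Repeated root: r = -5
General solution: y = (C₁ + C₂x)e^(-5x)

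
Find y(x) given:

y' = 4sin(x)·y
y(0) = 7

General solution: y = Ce^(-4cos(x))
Applying IC y(0) = 7:
Particular solution: y = 7e^(4(1-cos(x)))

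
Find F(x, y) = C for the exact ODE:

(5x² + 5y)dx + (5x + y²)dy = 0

Verify exactness: ∂M/∂y = ∂N/∂x ✓
Find F(x,y) such that ∂F/∂x = M, ∂F/∂y = N
Solution: 5x³/3 + 5xy + y³/3 = C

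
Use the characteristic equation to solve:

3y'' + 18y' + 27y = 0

Characteristic equation: 3r² + 18r + 27 = 0
Divide by 3: r² + 6r + 9 = 0
Factored: (r + 3)² = 0
Repeated root: r = -3
General solution: y = (C₁ + C₂x)e^(-3x)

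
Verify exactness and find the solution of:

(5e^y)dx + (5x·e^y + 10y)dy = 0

Verify exactness: ∂M/∂y = ∂N/∂x ✓
Find F(x,y) such that ∂F/∂x = M, ∂F/∂y = N
Solution: 5x·e^y + 5y² = C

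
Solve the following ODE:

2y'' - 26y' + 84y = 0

Characteristic equation: 2r² - 26r + 84 = 0
Divide by 2: r² - 13r + 42 = 0
Roots: r = 7, 6 (distinct real)
General solution: y = C₁e^(7x) + C₂e^(6x)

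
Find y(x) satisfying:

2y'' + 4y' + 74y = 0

Characteristic equation: 2r² + 4r + 74 = 0
Divide by 2: r² + 2r + 37 = 0
Roots: r = -1 ± 6i (complex conjugates)
General solution: y = e^(-x)(C₁cos(6x) + C₂sin(6x))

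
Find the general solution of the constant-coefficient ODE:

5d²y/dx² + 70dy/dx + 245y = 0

Characteristic equation: 5r² + 70r + 245 = 0
Divide by 5: r² + 14r + 49 = 0
Factored: (r + 7)² = 0
Repeated root: r = -7
General solution: y = (C₁ + C₂x)e^(-7x)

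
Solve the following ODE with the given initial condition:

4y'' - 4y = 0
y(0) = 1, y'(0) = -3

General solution: y = C₁e^x + C₂e^(-x)
Applying ICs: C₁ = -1, C₂ = 2
Particular solution: y = -e^x + 2e^(-x)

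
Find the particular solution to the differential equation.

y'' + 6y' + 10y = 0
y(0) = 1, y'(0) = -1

General solution: y = e^(-3x)(C₁cos(x) + C₂sin(x))
Complex roots r = -3 ± i
Applying ICs: C₁ = 1, C₂ = 2
Particular solution: y = e^(-3x)(cos(x) + 2sin(x))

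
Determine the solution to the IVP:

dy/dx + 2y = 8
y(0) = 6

General solution: y = 4 + Ce^(-2x)
Applying y(0) = 6: C = 6 - 4 = 2
Particular solution: y = 4 + 2e^(-2x)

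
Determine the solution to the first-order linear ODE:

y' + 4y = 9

Using integrating factor method:

General solution: y = 9/4 + Ce^(-4x)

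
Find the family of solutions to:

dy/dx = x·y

Separating variables and integrating:
ln|y| = x^2/2 + C

General solution: y = Ce^(x^2/2)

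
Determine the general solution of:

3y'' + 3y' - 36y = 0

Characteristic equation: 3r² + 3r - 36 = 0
Divide by 3: r² + r - 12 = 0
Roots: r = 3, -4 (distinct real)
General solution: y = C₁e^(3x) + C₂e^(-4x)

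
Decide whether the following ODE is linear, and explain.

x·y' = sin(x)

Linear (y and its derivatives appear to the first power only, no products of y terms)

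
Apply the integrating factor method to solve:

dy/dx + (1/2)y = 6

Using integrating factor method:

General solution: y = 12 + Ce^(-x/2)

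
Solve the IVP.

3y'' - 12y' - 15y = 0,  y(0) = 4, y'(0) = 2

General solution: y = C₁e^(5x) + C₂e^(-x)
Applying ICs: C₁ = 1, C₂ = 3
Particular solution: y = e^(5x) + 3e^(-x)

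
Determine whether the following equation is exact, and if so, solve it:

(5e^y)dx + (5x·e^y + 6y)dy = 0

Verify exactness: ∂M/∂y = ∂N/∂x ✓
Find F(x,y) such that ∂F/∂x = M, ∂F/∂y = N
Solution: 5x·e^y + 3y² = C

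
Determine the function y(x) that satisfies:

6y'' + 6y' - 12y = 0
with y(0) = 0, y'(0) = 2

General solution: y = C₁e^x + C₂e^(-2x)
Applying ICs: C₁ = 2/3, C₂ = -2/3
Particular solution: y = (2/3)e^x - (2/3)e^(-2x)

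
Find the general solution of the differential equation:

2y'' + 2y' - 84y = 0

Characteristic equation: 2r² + 2r - 84 = 0
Divide by 2: r² + r - 42 = 0
Roots: r = 6, -7 (distinct real)
General solution: y = C₁e^(6x) + C₂e^(-7x)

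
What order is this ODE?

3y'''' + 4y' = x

The order is 4 (highest derivative is of order 4).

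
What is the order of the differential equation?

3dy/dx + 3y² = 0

The order is 1 (highest derivative is of order 1).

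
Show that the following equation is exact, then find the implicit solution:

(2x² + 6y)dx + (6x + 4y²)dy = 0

Verify exactness: ∂M/∂y = ∂N/∂x ✓
Find F(x,y) such that ∂F/∂x = M, ∂F/∂y = N
Solution: 2x³/3 + 6xy + 4y³/3 = C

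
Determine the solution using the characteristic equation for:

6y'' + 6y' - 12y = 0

Characteristic equation: 6r² + 6r - 12 = 0
Divide by 6: r² + r - 2 = 0
Roots: r = 1, -2 (distinct real)
General solution: y = C₁e^x + C₂e^(-2x)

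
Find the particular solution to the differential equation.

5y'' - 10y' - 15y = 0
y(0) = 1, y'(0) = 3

General solution: y = C₁e^(3x) + C₂e^(-x)
Applying ICs: C₁ = 1, C₂ = 0
Particular solution: y = e^(3x)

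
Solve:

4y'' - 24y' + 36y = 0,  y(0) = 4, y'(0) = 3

General solution: y = (C₁ + C₂x)e^(3x)
Repeated root r = 3
Applying ICs: C₁ = 4, C₂ = -9
Particular solution: y = (4 - 9x)e^(3x)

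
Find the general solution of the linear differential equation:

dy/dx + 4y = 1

Using integrating factor method:

General solution: y = 1/4 + Ce^(-4x)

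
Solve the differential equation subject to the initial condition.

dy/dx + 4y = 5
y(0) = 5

General solution: y = 5/4 + Ce^(-4x)
Applying y(0) = 5: C = 5 - 5/4 = 15/4
Particular solution: y = 5/4 + (15/4)e^(-4x)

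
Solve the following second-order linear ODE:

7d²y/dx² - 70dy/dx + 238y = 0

Characteristic equation: 7r² - 70r + 238 = 0
Divide by 7: r² - 10r + 34 = 0
Roots: r = 5 ± 3i (complex conjugates)
General solution: y = e^(5x)(C₁cos(3x) + C₂sin(3x))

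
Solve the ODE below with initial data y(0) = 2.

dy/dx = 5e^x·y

General solution: y = Ce^(5e^x)
Applying IC y(0) = 2:
Particular solution: y = 2e^(5(e^x - 1))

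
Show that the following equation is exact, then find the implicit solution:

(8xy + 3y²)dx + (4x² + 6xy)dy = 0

Verify exactness: ∂M/∂y = ∂N/∂x ✓
Find F(x,y) such that ∂F/∂x = M, ∂F/∂y = N
Solution: 4x²y + 3xy² = C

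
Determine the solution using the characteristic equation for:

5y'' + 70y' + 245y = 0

Characteristic equation: 5r² + 70r + 245 = 0
Divide by 5: r² + 14r + 49 = 0
Factored: (r + 7)² = 0
Repeated root: r = -7
General solution: y = (C₁ + C₂x)e^(-7x)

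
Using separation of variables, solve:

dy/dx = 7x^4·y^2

Separating variables and integrating:
-1/y = 7x^5/5 + C

General solution: y^-1 = (-7/5)x^5 + C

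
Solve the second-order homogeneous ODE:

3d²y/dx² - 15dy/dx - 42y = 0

Characteristic equation: 3r² - 15r - 42 = 0
Divide by 3: r² - 5r - 14 = 0
Roots: r = 7, -2 (distinct real)
General solution: y = C₁e^(7x) + C₂e^(-2x)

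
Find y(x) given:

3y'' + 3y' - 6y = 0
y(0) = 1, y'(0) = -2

General solution: y = C₁e^x + C₂e^(-2x)
Applying ICs: C₁ = 0, C₂ = 1
Particular solution: y = e^(-2x)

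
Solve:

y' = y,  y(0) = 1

General solution: y = Ce^x
Applying IC y(0) = 1:
Particular solution: y = e^x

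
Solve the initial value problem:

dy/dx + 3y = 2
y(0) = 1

General solution: y = 2/3 + Ce^(-3x)
Applying y(0) = 1: C = 1 - 2/3 = 1/3
Particular solution: y = 2/3 + (1/3)e^(-3x)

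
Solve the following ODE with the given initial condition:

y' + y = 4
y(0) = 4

General solution: y = 4 + Ce^(-x)
Applying y(0) = 4: C = 4 - 4 = 0
Particular solution: y = 4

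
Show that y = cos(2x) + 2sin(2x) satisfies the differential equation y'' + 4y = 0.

Verification:
y'' = -4cos(2x) - 8sin(2x)
y'' + 4y = 0 ✓

Yes, it is a solution.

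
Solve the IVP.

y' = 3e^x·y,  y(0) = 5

General solution: y = Ce^(3e^x)
Applying IC y(0) = 5:
Particular solution: y = 5e^(3(e^x - 1))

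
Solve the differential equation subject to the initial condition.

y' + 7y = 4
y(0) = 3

General solution: y = 4/7 + Ce^(-7x)
Applying y(0) = 3: C = 3 - 4/7 = 17/7
Particular solution: y = 4/7 + (17/7)e^(-7x)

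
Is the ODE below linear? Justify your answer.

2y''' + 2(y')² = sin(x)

No. Nonlinear ((y')² term)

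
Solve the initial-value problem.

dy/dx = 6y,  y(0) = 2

General solution: y = Ce^(6x)
Applying IC y(0) = 2:
Particular solution: y = 2e^(6x)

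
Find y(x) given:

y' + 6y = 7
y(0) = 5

General solution: y = 7/6 + Ce^(-6x)
Applying y(0) = 5: C = 5 - 7/6 = 23/6
Particular solution: y = 7/6 + (23/6)e^(-6x)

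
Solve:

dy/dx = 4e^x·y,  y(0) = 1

General solution: y = Ce^(4e^x)
Applying IC y(0) = 1:
Particular solution: y = e^(4(e^x - 1))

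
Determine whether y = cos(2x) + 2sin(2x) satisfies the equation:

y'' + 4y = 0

Verification:
y'' = -4cos(2x) - 8sin(2x)
y'' + 4y = 0 ✓

Yes, it is a solution.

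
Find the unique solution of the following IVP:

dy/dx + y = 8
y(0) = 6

General solution: y = 8 + Ce^(-x)
Applying y(0) = 6: C = 6 - 8 = -2
Particular solution: y = 8 - 2e^(-x)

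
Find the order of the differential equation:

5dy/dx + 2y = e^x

The order is 1 (highest derivative is of order 1).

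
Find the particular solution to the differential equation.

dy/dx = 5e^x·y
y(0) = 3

General solution: y = Ce^(5e^x)
Applying IC y(0) = 3:
Particular solution: y = 3e^(5(e^x - 1))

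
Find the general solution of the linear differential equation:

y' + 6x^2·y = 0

Using integrating factor method:

General solution: y = Ce^(-2x^3)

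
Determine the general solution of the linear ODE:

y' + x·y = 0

Using integrating factor method:

General solution: y = Ce^(-x^2/2)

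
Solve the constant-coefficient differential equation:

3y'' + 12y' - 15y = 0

Characteristic equation: 3r² + 12r - 15 = 0
Divide by 3: r² + 4r - 5 = 0
Roots: r = 1, -5 (distinct real)
General solution: y = C₁e^x + C₂e^(-5x)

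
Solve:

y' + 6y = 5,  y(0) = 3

General solution: y = 5/6 + Ce^(-6x)
Applying y(0) = 3: C = 3 - 5/6 = 13/6
Particular solution: y = 5/6 + (13/6)e^(-6x)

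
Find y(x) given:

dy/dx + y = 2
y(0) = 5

General solution: y = 2 + Ce^(-x)
Applying y(0) = 5: C = 5 - 2 = 3
Particular solution: y = 2 + 3e^(-x)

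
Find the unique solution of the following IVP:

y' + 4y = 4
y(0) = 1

General solution: y = 1 + Ce^(-4x)
Applying y(0) = 1: C = 1 - 1 = 0
Particular solution: y = 1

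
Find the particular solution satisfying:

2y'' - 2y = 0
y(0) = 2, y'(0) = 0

General solution: y = C₁e^x + C₂e^(-x)
Applying ICs: C₁ = 1, C₂ = 1
Particular solution: y = e^x + e^(-x)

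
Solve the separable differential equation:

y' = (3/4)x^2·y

Separating variables and integrating:
ln|y| = x^3/4 + C

General solution: y = Ce^(x^3/4)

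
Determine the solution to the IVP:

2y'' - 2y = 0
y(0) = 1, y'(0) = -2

General solution: y = C₁e^x + C₂e^(-x)
Applying ICs: C₁ = -1/2, C₂ = 3/2
Particular solution: y = -(1/2)e^x + (3/2)e^(-x)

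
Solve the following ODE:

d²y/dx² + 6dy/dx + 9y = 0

Characteristic equation: r² + 6r + 9 = 0
Factored: (r + 3)² = 0
Repeated root: r = -3
General solution: y = (C₁ + C₂x)e^(-3x)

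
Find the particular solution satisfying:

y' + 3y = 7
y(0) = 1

General solution: y = 7/3 + Ce^(-3x)
Applying y(0) = 1: C = 1 - 7/3 = -4/3
Particular solution: y = 7/3 - (4/3)e^(-3x)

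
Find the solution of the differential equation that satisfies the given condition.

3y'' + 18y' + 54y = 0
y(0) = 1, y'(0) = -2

General solution: y = e^(-3x)(C₁cos(3x) + C₂sin(3x))
Complex roots r = -3 ± 3i
Applying ICs: C₁ = 1, C₂ = 1/3
Particular solution: y = e^(-3x)(cos(3x) + (1/3)sin(3x))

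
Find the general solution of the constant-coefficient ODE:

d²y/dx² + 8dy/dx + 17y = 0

Characteristic equation: r² + 8r + 17 = 0
Roots: r = -4 ± i (complex conjugates)
General solution: y = e^(-4x)(C₁cos(x) + C₂sin(x))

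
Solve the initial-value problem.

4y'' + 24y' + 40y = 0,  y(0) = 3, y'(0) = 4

General solution: y = e^(-3x)(C₁cos(x) + C₂sin(x))
Complex roots r = -3 ± i
Applying ICs: C₁ = 3, C₂ = 13
Particular solution: y = e^(-3x)(3cos(x) + 13sin(x))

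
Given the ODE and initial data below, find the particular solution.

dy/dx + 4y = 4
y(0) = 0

General solution: y = 1 + Ce^(-4x)
Applying y(0) = 0: C = 0 - 1 = -1
Particular solution: y = 1 - e^(-4x)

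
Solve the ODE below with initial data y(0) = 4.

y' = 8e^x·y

General solution: y = Ce^(8e^x)
Applying IC y(0) = 4:
Particular solution: y = 4e^(8(e^x - 1))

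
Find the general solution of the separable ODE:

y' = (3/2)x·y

Separating variables and integrating:
ln|y| = 3x^2/4 + C

General solution: y = Ce^(3x^2/4)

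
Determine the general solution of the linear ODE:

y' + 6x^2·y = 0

Using integrating factor method:

General solution: y = Ce^(-2x^3)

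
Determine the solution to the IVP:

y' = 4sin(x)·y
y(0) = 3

General solution: y = Ce^(-4cos(x))
Applying IC y(0) = 3:
Particular solution: y = 3e^(4(1-cos(x)))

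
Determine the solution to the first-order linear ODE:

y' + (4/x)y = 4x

Using integrating factor method:

General solution: y = (2/3)x^2 + Cx^(-4)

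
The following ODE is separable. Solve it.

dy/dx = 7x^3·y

Separating variables and integrating:
ln|y| = 7x^4/4 + C

General solution: y = Ce^(7x^4/4)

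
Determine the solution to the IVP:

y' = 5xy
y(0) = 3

General solution: y = Ce^(5x²/2)
Applying IC y(0) = 3:
Particular solution: y = 3e^(5x²/2)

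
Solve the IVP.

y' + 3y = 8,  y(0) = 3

General solution: y = 8/3 + Ce^(-3x)
Applying y(0) = 3: C = 3 - 8/3 = 1/3
Particular solution: y = 8/3 + (1/3)e^(-3x)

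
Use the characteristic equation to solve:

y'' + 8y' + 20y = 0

Characteristic equation: r² + 8r + 20 = 0
Roots: r = -4 ± 2i (complex conjugates)
General solution: y = e^(-4x)(C₁cos(2x) + C₂sin(2x))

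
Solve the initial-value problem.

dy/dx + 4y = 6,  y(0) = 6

General solution: y = 3/2 + Ce^(-4x)
Applying y(0) = 6: C = 6 - 3/2 = 9/2
Particular solution: y = 3/2 + (9/2)e^(-4x)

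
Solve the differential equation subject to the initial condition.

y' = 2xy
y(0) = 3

General solution: y = Ce^(x²)
Applying IC y(0) = 3:
Particular solution: y = 3e^(x²)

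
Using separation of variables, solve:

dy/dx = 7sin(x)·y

Separating variables and integrating:
ln|y| = -7cos(x) + C

General solution: y = Ce^(-7cos(x))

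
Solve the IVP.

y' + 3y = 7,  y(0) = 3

General solution: y = 7/3 + Ce^(-3x)
Applying y(0) = 3: C = 3 - 7/3 = 2/3
Particular solution: y = 7/3 + (2/3)e^(-3x)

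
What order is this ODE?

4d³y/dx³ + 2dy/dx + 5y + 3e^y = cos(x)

The order is 3 (highest derivative is of order 3).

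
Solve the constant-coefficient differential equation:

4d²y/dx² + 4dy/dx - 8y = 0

Characteristic equation: 4r² + 4r - 8 = 0
Divide by 4: r² + r - 2 = 0
Roots: r = 1, -2 (distinct real)
General solution: y = C₁e^x + C₂e^(-2x)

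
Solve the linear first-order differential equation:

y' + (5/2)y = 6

Using integrating factor method:

General solution: y = 12/5 + Ce^(-5x/2)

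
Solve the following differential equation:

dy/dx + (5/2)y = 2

Using integrating factor method:

General solution: y = 4/5 + Ce^(-5x/2)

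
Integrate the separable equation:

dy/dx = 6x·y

Separating variables and integrating:
ln|y| = 3x^2 + C

General solution: y = Ce^(3x^2)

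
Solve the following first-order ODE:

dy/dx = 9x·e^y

Separating variables and integrating:
-e^(-y) = 9x²/2 + C

General solution: y = -ln(C - 9x²/2)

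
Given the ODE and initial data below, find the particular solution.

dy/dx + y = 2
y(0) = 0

General solution: y = 2 + Ce^(-x)
Applying y(0) = 0: C = 0 - 2 = -2
Particular solution: y = 2 - 2e^(-x)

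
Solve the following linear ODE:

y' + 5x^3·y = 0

Using integrating factor method:

General solution: y = Ce^(-5x^4/4)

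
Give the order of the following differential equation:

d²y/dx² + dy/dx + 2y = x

The order is 2 (highest derivative is of order 2).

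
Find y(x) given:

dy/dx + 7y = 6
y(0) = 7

General solution: y = 6/7 + Ce^(-7x)
Applying y(0) = 7: C = 7 - 6/7 = 43/7
Particular solution: y = 6/7 + (43/7)e^(-7x)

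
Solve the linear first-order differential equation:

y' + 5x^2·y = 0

Using integrating factor method:

General solution: y = Ce^(-5x^3/3)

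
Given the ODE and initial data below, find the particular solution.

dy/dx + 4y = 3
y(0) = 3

General solution: y = 3/4 + Ce^(-4x)
Applying y(0) = 3: C = 3 - 3/4 = 9/4
Particular solution: y = 3/4 + (9/4)e^(-4x)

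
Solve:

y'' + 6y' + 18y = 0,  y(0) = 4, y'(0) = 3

General solution: y = e^(-3x)(C₁cos(3x) + C₂sin(3x))
Complex roots r = -3 ± 3i
Applying ICs: C₁ = 4, C₂ = 5
Particular solution: y = e^(-3x)(4cos(3x) + 5sin(3x))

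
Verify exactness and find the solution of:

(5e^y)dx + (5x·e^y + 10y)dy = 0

Verify exactness: ∂M/∂y = ∂N/∂x ✓
Find F(x,y) such that ∂F/∂x = M, ∂F/∂y = N
Solution: 5x·e^y + 5y² = C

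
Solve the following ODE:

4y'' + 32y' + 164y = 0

Characteristic equation: 4r² + 32r + 164 = 0
Divide by 4: r² + 8r + 41 = 0
Roots: r = -4 ± 5i (complex conjugates)
General solution: y = e^(-4x)(C₁cos(5x) + C₂sin(5x))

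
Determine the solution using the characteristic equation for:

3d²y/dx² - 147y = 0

Characteristic equation: 3r² - 147 = 0
Divide by 3: r² - 49 = 0
Roots: r = 7, -7 (distinct real)
General solution: y = C₁e^(7x) + C₂e^(-7x)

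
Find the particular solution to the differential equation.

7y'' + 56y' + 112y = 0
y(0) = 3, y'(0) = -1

General solution: y = (C₁ + C₂x)e^(-4x)
Repeated root r = -4
Applying ICs: C₁ = 3, C₂ = 11
Particular solution: y = (3 + 11x)e^(-4x)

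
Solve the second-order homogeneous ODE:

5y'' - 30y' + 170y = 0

Characteristic equation: 5r² - 30r + 170 = 0
Divide by 5: r² - 6r + 34 = 0
Roots: r = 3 ± 5i (complex conjugates)
General solution: y = e^(3x)(C₁cos(5x) + C₂sin(5x))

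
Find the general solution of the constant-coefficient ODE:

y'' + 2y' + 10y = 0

Characteristic equation: r² + 2r + 10 = 0
Roots: r = -1 ± 3i (complex conjugates)
General solution: y = e^(-x)(C₁cos(3x) + C₂sin(3x))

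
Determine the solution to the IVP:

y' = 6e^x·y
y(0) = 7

General solution: y = Ce^(6e^x)
Applying IC y(0) = 7:
Particular solution: y = 7e^(6(e^x - 1))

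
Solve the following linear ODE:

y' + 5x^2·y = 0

Using integrating factor method:

General solution: y = Ce^(-5x^3/3)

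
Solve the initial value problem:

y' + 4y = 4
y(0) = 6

General solution: y = 1 + Ce^(-4x)
Applying y(0) = 6: C = 6 - 1 = 5
Particular solution: y = 1 + 5e^(-4x)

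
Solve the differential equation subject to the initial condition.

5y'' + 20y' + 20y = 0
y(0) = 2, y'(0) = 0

General solution: y = (C₁ + C₂x)e^(-2x)
Repeated root r = -2
Applying ICs: C₁ = 2, C₂ = 4
Particular solution: y = (2 + 4x)e^(-2x)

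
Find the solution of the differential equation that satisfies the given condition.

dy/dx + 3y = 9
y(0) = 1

General solution: y = 3 + Ce^(-3x)
Applying y(0) = 1: C = 1 - 3 = -2
Particular solution: y = 3 - 2e^(-3x)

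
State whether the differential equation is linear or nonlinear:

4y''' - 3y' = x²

Linear (y and its derivatives appear to the first power only, no products of y terms)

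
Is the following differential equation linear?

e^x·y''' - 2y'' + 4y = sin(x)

Yes. Linear (y and its derivatives appear to the first power only, no products of y terms)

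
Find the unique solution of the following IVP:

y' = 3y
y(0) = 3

General solution: y = Ce^(3x)
Applying IC y(0) = 3:
Particular solution: y = 3e^(3x)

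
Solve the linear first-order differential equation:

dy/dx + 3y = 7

Using integrating factor method:

General solution: y = 7/3 + Ce^(-3x)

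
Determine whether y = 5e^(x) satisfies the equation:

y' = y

Verification:
y = 5e^(x)
y' = 5e^(x)
y = 5e^(x)
y' = y ✓

Yes, it is a solution.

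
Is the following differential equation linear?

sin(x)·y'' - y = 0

Yes. Linear (y and its derivatives appear to the first power only, no products of y terms)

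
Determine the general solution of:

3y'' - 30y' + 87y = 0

Characteristic equation: 3r² - 30r + 87 = 0
Divide by 3: r² - 10r + 29 = 0
Roots: r = 5 ± 2i (complex conjugates)
General solution: y = e^(5x)(C₁cos(2x) + C₂sin(2x))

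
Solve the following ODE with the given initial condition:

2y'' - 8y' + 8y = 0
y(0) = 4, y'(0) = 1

General solution: y = (C₁ + C₂x)e^(2x)
Repeated root r = 2
Applying ICs: C₁ = 4, C₂ = -7
Particular solution: y = (4 - 7x)e^(2x)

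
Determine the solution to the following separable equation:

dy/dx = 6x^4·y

Separating variables and integrating:
ln|y| = 6x^5/5 + C

General solution: y = Ce^(6x^5/5)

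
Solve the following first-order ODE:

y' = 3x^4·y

Separating variables and integrating:
ln|y| = 3x^5/5 + C

General solution: y = Ce^(3x^5/5)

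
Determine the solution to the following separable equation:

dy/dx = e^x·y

Separating variables and integrating:
ln|y| = e^x + C

General solution: y = Ce^(e^x)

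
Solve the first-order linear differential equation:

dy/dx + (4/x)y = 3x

Using integrating factor method:

General solution: y = (1/2)x^2 + Cx^(-4)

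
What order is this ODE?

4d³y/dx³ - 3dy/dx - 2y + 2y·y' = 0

The order is 3 (highest derivative is of order 3).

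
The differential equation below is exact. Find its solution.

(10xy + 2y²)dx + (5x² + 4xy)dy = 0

Verify exactness: ∂M/∂y = ∂N/∂x ✓
Find F(x,y) such that ∂F/∂x = M, ∂F/∂y = N
Solution: 5x²y + 2xy² = C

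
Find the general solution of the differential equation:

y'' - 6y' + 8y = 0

Characteristic equation: r² - 6r + 8 = 0
Roots: r = 4, 2 (distinct real)
General solution: y = C₁e^(4x) + C₂e^(2x)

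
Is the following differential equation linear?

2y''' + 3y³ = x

No. Nonlinear (y³ term)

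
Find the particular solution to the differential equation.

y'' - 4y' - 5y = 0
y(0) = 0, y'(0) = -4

General solution: y = C₁e^(5x) + C₂e^(-x)
Applying ICs: C₁ = -2/3, C₂ = 2/3
Particular solution: y = -(2/3)e^(5x) + (2/3)e^(-x)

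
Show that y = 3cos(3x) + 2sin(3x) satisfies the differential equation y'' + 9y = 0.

Verification:
y'' = -27cos(3x) - 18sin(3x)
y'' + 9y = 0 ✓

Yes, it is a solution.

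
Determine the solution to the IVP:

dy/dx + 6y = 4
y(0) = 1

General solution: y = 2/3 + Ce^(-6x)
Applying y(0) = 1: C = 1 - 2/3 = 1/3
Particular solution: y = 2/3 + (1/3)e^(-6x)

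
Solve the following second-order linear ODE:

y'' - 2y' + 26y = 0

Characteristic equation: r² - 2r + 26 = 0
Roots: r = 1 ± 5i (complex conjugates)
General solution: y = e^x(C₁cos(5x) + C₂sin(5x))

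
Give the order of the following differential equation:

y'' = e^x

The order is 2 (highest derivative is of order 2).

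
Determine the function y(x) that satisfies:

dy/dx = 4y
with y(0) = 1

General solution: y = Ce^(4x)
Applying IC y(0) = 1:
Particular solution: y = e^(4x)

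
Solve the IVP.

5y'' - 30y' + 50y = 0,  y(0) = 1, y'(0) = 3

General solution: y = e^(3x)(C₁cos(x) + C₂sin(x))
Complex roots r = 3 ± i
Applying ICs: C₁ = 1, C₂ = 0
Particular solution: y = e^(3x)(cos(x))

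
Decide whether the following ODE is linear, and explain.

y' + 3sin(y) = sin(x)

Nonlinear (sin(y) is nonlinear in y)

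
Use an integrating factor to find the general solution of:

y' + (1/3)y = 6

Using integrating factor method:

General solution: y = 18 + Ce^(-x/3)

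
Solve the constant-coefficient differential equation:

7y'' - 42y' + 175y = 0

Characteristic equation: 7r² - 42r + 175 = 0
Divide by 7: r² - 6r + 25 = 0
Roots: r = 3 ± 4i (complex conjugates)
General solution: y = e^(3x)(C₁cos(4x) + C₂sin(4x))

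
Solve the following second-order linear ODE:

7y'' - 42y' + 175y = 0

Characteristic equation: 7r² - 42r + 175 = 0
Divide by 7: r² - 6r + 25 = 0
Roots: r = 3 ± 4i (complex conjugates)
General solution: y = e^(3x)(C₁cos(4x) + C₂sin(4x))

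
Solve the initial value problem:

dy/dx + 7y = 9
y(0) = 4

General solution: y = 9/7 + Ce^(-7x)
Applying y(0) = 4: C = 4 - 9/7 = 19/7
Particular solution: y = 9/7 + (19/7)e^(-7x)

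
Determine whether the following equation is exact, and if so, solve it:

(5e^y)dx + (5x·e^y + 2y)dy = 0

Verify exactness: ∂M/∂y = ∂N/∂x ✓
Find F(x,y) such that ∂F/∂x = M, ∂F/∂y = N
Solution: 5x·e^y + y² = C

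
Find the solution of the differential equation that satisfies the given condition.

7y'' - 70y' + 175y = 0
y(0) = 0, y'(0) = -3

General solution: y = (C₁ + C₂x)e^(5x)
Repeated root r = 5
Applying ICs: C₁ = 0, C₂ = -3
Particular solution: y = -3xe^(5x)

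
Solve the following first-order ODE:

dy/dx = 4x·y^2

Separating variables and integrating:
-1/y = 2x^2 + C

General solution: y^-1 = -2x^2 + C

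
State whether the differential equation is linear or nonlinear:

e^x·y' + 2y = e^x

Linear (y and its derivatives appear to the first power only, no products of y terms)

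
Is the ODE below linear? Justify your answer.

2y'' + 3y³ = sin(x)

No. Nonlinear (y³ term)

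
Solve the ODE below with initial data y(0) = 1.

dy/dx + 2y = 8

General solution: y = 4 + Ce^(-2x)
Applying y(0) = 1: C = 1 - 4 = -3
Particular solution: y = 4 - 3e^(-2x)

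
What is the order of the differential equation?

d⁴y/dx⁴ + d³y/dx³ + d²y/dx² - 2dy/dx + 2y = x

The order is 4 (highest derivative is of order 4).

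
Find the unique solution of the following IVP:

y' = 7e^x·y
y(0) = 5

General solution: y = Ce^(7e^x)
Applying IC y(0) = 5:
Particular solution: y = 5e^(7(e^x - 1))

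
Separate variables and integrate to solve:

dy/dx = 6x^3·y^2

Separating variables and integrating:
-1/y = 3x^4/2 + C

General solution: y^-1 = (-3/2)x^4 + C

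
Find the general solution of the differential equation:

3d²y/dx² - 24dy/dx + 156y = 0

Characteristic equation: 3r² - 24r + 156 = 0
Divide by 3: r² - 8r + 52 = 0
Roots: r = 4 ± 6i (complex conjugates)
General solution: y = e^(4x)(C₁cos(6x) + C₂sin(6x))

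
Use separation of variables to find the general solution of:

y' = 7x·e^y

Separating variables and integrating:
-e^(-y) = 7x²/2 + C

General solution: y = -ln(C - 7x²/2)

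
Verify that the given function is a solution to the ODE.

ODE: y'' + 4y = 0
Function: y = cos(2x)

Verification:
y'' = -4cos(2x)
y'' + 4y = 0 ✓

Yes, it is a solution.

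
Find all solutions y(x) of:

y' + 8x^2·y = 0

Using integrating factor method:

General solution: y = Ce^(-8x^3/3)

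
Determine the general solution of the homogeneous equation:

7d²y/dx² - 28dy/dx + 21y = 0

Characteristic equation: 7r² - 28r + 21 = 0
Divide by 7: r² - 4r + 3 = 0
Roots: r = 1, 3 (distinct real)
General solution: y = C₁e^x + C₂e^(3x)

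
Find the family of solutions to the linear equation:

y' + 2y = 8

Using integrating factor method:

General solution: y = 4 + Ce^(-2x)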